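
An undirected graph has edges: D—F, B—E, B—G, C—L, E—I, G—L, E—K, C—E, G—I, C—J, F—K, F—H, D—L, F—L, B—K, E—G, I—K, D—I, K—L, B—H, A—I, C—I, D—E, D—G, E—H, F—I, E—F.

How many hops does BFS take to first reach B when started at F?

Level 0: F
Level 1: D, E, H, I, K, L
Level 2: A, B, C, G
Level 3: J
B first appears at level 2.

2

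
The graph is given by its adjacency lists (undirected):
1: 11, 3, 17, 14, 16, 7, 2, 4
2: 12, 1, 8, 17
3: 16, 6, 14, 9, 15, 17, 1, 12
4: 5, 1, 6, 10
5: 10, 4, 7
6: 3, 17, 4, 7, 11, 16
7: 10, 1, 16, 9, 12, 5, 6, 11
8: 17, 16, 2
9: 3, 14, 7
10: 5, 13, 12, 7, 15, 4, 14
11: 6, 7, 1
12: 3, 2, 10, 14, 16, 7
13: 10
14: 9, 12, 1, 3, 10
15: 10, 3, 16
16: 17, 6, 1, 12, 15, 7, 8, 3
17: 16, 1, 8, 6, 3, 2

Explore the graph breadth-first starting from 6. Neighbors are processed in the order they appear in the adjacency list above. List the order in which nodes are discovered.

Visit 6; enqueue 3, 17, 4, 7, 11, 16 → queue [3, 17, 4, 7, 11, 16]
Visit 3; enqueue 14, 9, 15, 1, 12 → queue [17, 4, 7, 11, 16, 14, 9, 15, 1, 12]
Visit 17; enqueue 8, 2 → queue [4, 7, 11, 16, 14, 9, 15, 1, 12, 8, 2]
Visit 4; enqueue 5, 10 → queue [7, 11, 16, 14, 9, 15, 1, 12, 8, 2, 5, 10]
Visit 7 → queue [11, 16, 14, 9, 15, 1, 12, 8, 2, 5, 10]
Visit 11 → queue [16, 14, 9, 15, 1, 12, 8, 2, 5, 10]
Visit 16 → queue [14, 9, 15, 1, 12, 8, 2, 5, 10]
Visit 14 → queue [9, 15, 1, 12, 8, 2, 5, 10]
Visit 9 → queue [15, 1, 12, 8, 2, 5, 10]
Visit 15 → queue [1, 12, 8, 2, 5, 10]
Visit 1 → queue [12, 8, 2, 5, 10]
Visit 12 → queue [8, 2, 5, 10]
Visit 8 → queue [2, 5, 10]
Visit 2 → queue [5, 10]
Visit 5 → queue [10]
Visit 10; enqueue 13 → queue [13]
Visit 13 → queue []

6 -> 3 -> 17 -> 4 -> 7 -> 11 -> 16 -> 14 -> 9 -> 15 -> 1 -> 12 -> 8 -> 2 -> 5 -> 10 -> 13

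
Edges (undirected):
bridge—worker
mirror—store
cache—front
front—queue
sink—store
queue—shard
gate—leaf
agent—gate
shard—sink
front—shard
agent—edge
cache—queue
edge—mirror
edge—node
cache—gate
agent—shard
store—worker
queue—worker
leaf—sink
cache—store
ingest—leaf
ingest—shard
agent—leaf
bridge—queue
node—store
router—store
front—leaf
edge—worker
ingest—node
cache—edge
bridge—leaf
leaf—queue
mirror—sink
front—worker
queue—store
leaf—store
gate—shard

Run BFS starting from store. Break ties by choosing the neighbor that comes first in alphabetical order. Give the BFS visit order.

store -> cache -> leaf -> mirror -> node -> queue -> router -> sink -> worker -> edge -> front -> gate -> agent -> bridge -> ingest -> shard

Visit store; enqueue cache, leaf, mirror, node, queue, router, sink, worker → queue [cache, leaf, mirror, node, queue, router, sink, worker]
Visit cache; enqueue edge, front, gate → queue [leaf, mirror, node, queue, router, sink, worker, edge, front, gate]
Visit leaf; enqueue agent, bridge, ingest → queue [mirror, node, queue, router, sink, worker, edge, front, gate, agent, bridge, ingest]
Visit mirror → queue [node, queue, router, sink, worker, edge, front, gate, agent, bridge, ingest]
Visit node → queue [queue, router, sink, worker, edge, front, gate, agent, bridge, ingest]
Visit queue; enqueue shard → queue [router, sink, worker, edge, front, gate, agent, bridge, ingest, shard]
Visit router → queue [sink, worker, edge, front, gate, agent, bridge, ingest, shard]
Visit sink → queue [worker, edge, front, gate, agent, bridge, ingest, shard]
Visit worker → queue [edge, front, gate, agent, bridge, ingest, shard]
Visit edge → queue [front, gate, agent, bridge, ingest, shard]
Visit front → queue [gate, agent, bridge, ingest, shard]
Visit gate → queue [agent, bridge, ingest, shard]
Visit agent → queue [bridge, ingest, shard]
Visit bridge → queue [ingest, shard]
Visit ingest → queue [shard]
Visit shard → queue []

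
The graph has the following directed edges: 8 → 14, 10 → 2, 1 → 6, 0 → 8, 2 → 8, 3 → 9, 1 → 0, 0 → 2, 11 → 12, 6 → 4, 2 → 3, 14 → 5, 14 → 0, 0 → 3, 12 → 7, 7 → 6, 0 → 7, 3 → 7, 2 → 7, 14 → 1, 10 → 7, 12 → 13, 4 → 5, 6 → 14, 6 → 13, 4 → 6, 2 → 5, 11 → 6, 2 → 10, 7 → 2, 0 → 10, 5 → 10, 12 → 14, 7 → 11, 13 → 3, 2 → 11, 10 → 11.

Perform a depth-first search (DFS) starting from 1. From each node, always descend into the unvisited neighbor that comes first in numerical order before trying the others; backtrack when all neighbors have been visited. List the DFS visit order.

1 → 0 → 2 → 3 → 7 → 6 → 4 → 5 → 10 → 11 → 12 → 13 → 14 → 9 → 8

Visit 1
1 → 0
0 → 2
2 → 3
3 → 7
7 → 6
6 → 4
4 → 5
5 → 10
10 → 11
11 → 12
12 → 13
12 → 14
3 → 9
2 → 8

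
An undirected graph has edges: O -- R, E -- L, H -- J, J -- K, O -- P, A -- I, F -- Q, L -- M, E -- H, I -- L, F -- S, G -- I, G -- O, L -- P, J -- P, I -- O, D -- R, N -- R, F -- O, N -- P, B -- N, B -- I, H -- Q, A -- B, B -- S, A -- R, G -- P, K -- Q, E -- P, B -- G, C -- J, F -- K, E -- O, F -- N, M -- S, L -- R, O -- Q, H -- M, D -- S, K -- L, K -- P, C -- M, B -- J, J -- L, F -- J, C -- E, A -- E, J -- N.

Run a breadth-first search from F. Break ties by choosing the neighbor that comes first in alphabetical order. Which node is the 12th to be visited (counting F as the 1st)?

P

Visit F; enqueue J, K, N, O, Q, S → queue [J, K, N, O, Q, S]
Visit J; enqueue B, C, H, L, P → queue [K, N, O, Q, S, B, C, H, L, P]
Visit K → queue [N, O, Q, S, B, C, H, L, P]
Visit N; enqueue R → queue [O, Q, S, B, C, H, L, P, R]
Visit O; enqueue E, G, I → queue [Q, S, B, C, H, L, P, R, E, G, I]
Visit Q → queue [S, B, C, H, L, P, R, E, G, I]
Visit S; enqueue D, M → queue [B, C, H, L, P, R, E, G, I, D, M]
Visit B; enqueue A → queue [C, H, L, P, R, E, G, I, D, M, A]
Visit C → queue [H, L, P, R, E, G, I, D, M, A]
Visit H → queue [L, P, R, E, G, I, D, M, A]
Visit L → queue [P, R, E, G, I, D, M, A]
Visit P → queue [R, E, G, I, D, M, A]
Visit R → queue [E, G, I, D, M, A]
Visit E → queue [G, I, D, M, A]
Visit G → queue [I, D, M, A]
Visit I → queue [D, M, A]
Visit D → queue [M, A]
Visit M → queue [A]
Visit A → queue []

Visit order: F, J, K, N, O, Q, S, B, C, H, L, P, R, E, G, I, D, M, A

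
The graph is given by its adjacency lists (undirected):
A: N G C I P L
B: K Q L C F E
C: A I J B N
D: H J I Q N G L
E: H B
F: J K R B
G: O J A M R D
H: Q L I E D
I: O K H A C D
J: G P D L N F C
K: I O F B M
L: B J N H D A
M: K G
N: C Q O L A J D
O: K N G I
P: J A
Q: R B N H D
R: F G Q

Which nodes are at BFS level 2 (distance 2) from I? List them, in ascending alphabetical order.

B, E, F, G, J, L, M, N, P, Q

Level 0: I
Level 1: A, C, D, H, K, O
Level 2: B, E, F, G, J, L, M, N, P, Q
Level 3: R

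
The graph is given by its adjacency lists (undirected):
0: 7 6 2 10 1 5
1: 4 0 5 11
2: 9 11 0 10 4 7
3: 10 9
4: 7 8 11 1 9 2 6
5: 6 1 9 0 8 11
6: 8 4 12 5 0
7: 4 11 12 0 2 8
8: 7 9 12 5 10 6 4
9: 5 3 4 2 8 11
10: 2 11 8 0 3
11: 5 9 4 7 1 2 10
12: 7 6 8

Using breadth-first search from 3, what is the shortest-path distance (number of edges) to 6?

3

Level 0: 3
Level 1: 9, 10
Level 2: 0, 2, 4, 5, 8, 11
Level 3: 1, 6, 7, 12
6 first appears at level 3.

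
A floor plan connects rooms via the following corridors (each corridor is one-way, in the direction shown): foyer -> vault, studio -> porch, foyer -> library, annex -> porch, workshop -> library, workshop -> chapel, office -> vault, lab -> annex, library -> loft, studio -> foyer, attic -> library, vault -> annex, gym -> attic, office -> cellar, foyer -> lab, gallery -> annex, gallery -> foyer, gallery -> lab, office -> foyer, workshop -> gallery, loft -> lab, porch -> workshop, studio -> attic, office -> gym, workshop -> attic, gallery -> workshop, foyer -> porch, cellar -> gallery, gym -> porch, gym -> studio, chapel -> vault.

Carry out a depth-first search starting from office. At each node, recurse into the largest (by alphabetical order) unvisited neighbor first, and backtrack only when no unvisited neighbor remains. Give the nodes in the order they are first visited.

office -> vault -> annex -> porch -> workshop -> library -> loft -> lab -> gallery -> foyer -> chapel -> attic -> gym -> studio -> cellar

Visit office
office → vault
vault → annex
annex → porch
porch → workshop
workshop → library
library → loft
loft → lab
workshop → gallery
gallery → foyer
workshop → chapel
workshop → attic
office → gym
gym → studio
office → cellar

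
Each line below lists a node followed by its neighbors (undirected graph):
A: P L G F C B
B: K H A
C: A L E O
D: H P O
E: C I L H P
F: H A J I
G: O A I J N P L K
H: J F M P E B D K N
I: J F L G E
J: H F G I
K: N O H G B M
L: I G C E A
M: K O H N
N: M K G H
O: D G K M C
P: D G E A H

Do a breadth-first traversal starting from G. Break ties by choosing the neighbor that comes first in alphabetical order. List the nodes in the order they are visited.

Visit G; enqueue A, I, J, K, L, N, O, P → queue [A, I, J, K, L, N, O, P]
Visit A; enqueue B, C, F → queue [I, J, K, L, N, O, P, B, C, F]
Visit I; enqueue E → queue [J, K, L, N, O, P, B, C, F, E]
Visit J; enqueue H → queue [K, L, N, O, P, B, C, F, E, H]
Visit K; enqueue M → queue [L, N, O, P, B, C, F, E, H, M]
Visit L → queue [N, O, P, B, C, F, E, H, M]
Visit N → queue [O, P, B, C, F, E, H, M]
Visit O; enqueue D → queue [P, B, C, F, E, H, M, D]
Visit P → queue [B, C, F, E, H, M, D]
Visit B → queue [C, F, E, H, M, D]
Visit C → queue [F, E, H, M, D]
Visit F → queue [E, H, M, D]
Visit E → queue [H, M, D]
Visit H → queue [M, D]
Visit M → queue [D]
Visit D → queue []

G, A, I, J, K, L, N, O, P, B, C, F, E, H, M, D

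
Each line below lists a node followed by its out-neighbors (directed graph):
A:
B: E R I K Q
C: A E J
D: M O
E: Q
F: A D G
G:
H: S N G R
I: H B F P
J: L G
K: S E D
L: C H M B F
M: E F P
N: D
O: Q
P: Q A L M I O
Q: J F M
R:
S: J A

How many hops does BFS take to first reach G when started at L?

2

Level 0: L
Level 1: B, C, F, H, M
Level 2: A, D, E, G, I, J, K, N, P, Q, R, S
Level 3: O
G first appears at level 2.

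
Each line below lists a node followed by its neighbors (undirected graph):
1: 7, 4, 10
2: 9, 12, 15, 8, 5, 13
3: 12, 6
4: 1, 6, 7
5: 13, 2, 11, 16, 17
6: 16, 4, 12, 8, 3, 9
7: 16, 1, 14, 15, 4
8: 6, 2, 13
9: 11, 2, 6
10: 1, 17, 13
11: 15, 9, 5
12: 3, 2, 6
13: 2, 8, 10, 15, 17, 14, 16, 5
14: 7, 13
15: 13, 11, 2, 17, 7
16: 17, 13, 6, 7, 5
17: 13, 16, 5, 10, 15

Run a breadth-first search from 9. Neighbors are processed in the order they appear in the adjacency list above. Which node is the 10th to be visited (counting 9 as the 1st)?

16

Visit 9; enqueue 11, 2, 6 → queue [11, 2, 6]
Visit 11; enqueue 15, 5 → queue [2, 6, 15, 5]
Visit 2; enqueue 12, 8, 13 → queue [6, 15, 5, 12, 8, 13]
Visit 6; enqueue 16, 4, 3 → queue [15, 5, 12, 8, 13, 16, 4, 3]
Visit 15; enqueue 17, 7 → queue [5, 12, 8, 13, 16, 4, 3, 17, 7]
Visit 5 → queue [12, 8, 13, 16, 4, 3, 17, 7]
Visit 12 → queue [8, 13, 16, 4, 3, 17, 7]
Visit 8 → queue [13, 16, 4, 3, 17, 7]
Visit 13; enqueue 10, 14 → queue [16, 4, 3, 17, 7, 10, 14]
Visit 16 → queue [4, 3, 17, 7, 10, 14]
Visit 4; enqueue 1 → queue [3, 17, 7, 10, 14, 1]
Visit 3 → queue [17, 7, 10, 14, 1]
Visit 17 → queue [7, 10, 14, 1]
Visit 7 → queue [10, 14, 1]
Visit 10 → queue [14, 1]
Visit 14 → queue [1]
Visit 1 → queue []

Visit order: 9, 11, 2, 6, 15, 5, 12, 8, 13, 16, 4, 3, 17, 7, 10, 14, 1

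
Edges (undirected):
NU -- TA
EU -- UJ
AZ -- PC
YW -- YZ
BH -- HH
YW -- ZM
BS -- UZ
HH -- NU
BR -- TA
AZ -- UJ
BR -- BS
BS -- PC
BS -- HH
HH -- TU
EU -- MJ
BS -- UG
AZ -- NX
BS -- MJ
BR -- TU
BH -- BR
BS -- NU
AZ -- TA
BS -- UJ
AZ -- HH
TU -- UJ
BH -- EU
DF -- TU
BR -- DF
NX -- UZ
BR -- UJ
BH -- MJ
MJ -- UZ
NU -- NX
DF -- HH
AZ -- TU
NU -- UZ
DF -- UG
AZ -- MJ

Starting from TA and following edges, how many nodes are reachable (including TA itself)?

16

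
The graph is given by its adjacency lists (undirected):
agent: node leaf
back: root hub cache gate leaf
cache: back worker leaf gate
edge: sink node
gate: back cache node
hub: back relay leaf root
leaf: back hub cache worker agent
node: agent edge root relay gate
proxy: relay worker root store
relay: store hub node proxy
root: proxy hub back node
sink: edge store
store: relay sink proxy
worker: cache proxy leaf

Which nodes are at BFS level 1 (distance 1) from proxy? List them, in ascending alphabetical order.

Level 0: proxy
Level 1: relay, root, store, worker
Level 2: back, cache, hub, leaf, node, sink
Level 3: agent, edge, gate

relay, root, store, worker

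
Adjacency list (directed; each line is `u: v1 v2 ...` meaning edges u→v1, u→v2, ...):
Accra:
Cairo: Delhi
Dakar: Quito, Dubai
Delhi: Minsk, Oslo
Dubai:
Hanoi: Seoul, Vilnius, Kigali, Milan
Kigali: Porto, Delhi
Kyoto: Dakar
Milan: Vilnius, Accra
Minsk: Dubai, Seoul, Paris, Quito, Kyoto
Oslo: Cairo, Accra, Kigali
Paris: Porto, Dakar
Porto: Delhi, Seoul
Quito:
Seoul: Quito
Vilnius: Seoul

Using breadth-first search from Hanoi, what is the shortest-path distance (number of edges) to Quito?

2

Level 0: Hanoi
Level 1: Kigali, Milan, Seoul, Vilnius
Level 2: Accra, Delhi, Porto, Quito
Level 3: Minsk, Oslo
Level 4: Cairo, Dubai, Kyoto, Paris
Level 5: Dakar
Quito first appears at level 2.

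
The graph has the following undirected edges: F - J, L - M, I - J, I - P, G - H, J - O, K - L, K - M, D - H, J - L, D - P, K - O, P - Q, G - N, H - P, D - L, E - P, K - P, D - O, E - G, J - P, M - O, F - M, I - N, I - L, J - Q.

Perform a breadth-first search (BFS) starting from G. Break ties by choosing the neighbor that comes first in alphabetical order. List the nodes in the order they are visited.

Visit G; enqueue E, H, N → queue [E, H, N]
Visit E; enqueue P → queue [H, N, P]
Visit H; enqueue D → queue [N, P, D]
Visit N; enqueue I → queue [P, D, I]
Visit P; enqueue J, K, Q → queue [D, I, J, K, Q]
Visit D; enqueue L, O → queue [I, J, K, Q, L, O]
Visit I → queue [J, K, Q, L, O]
Visit J; enqueue F → queue [K, Q, L, O, F]
Visit K; enqueue M → queue [Q, L, O, F, M]
Visit Q → queue [L, O, F, M]
Visit L → queue [O, F, M]
Visit O → queue [F, M]
Visit F → queue [M]
Visit M → queue []

G → E → H → N → P → D → I → J → K → Q → L → O → F → M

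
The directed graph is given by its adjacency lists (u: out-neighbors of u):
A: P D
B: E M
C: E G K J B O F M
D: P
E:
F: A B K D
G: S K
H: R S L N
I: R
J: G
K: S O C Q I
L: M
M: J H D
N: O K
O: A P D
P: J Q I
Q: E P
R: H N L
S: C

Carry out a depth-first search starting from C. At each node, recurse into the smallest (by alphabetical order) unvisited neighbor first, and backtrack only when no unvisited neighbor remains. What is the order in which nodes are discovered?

Visit C
C → B
B → E
B → M
M → D
D → P
P → I
I → R
R → H
H → L
H → N
N → K
K → O
O → A
K → Q
K → S
P → J
J → G
C → F

C B E M D P I R H L N K O A Q S J G F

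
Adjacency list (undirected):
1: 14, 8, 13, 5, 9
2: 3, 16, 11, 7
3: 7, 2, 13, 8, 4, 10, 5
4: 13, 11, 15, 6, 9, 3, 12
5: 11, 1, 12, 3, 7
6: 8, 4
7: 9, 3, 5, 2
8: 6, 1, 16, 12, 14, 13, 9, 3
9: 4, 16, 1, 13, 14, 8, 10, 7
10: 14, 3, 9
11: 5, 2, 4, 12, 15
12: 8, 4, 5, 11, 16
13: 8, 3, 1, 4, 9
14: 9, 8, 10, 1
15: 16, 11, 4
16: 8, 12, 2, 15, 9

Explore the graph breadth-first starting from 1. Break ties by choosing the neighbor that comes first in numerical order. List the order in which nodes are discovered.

Visit 1; enqueue 5, 8, 9, 13, 14 → queue [5, 8, 9, 13, 14]
Visit 5; enqueue 3, 7, 11, 12 → queue [8, 9, 13, 14, 3, 7, 11, 12]
Visit 8; enqueue 6, 16 → queue [9, 13, 14, 3, 7, 11, 12, 6, 16]
Visit 9; enqueue 4, 10 → queue [13, 14, 3, 7, 11, 12, 6, 16, 4, 10]
Visit 13 → queue [14, 3, 7, 11, 12, 6, 16, 4, 10]
Visit 14 → queue [3, 7, 11, 12, 6, 16, 4, 10]
Visit 3; enqueue 2 → queue [7, 11, 12, 6, 16, 4, 10, 2]
Visit 7 → queue [11, 12, 6, 16, 4, 10, 2]
Visit 11; enqueue 15 → queue [12, 6, 16, 4, 10, 2, 15]
Visit 12 → queue [6, 16, 4, 10, 2, 15]
Visit 6 → queue [16, 4, 10, 2, 15]
Visit 16 → queue [4, 10, 2, 15]
Visit 4 → queue [10, 2, 15]
Visit 10 → queue [2, 15]
Visit 2 → queue [15]
Visit 15 → queue []

1 → 5 → 8 → 9 → 13 → 14 → 3 → 7 → 11 → 12 → 6 → 16 → 4 → 10 → 2 → 15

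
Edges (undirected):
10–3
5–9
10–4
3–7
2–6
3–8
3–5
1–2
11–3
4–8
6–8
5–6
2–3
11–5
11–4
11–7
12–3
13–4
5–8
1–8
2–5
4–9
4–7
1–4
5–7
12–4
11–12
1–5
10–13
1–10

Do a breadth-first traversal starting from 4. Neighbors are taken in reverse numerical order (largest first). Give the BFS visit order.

4 → 13 → 12 → 11 → 10 → 9 → 8 → 7 → 1 → 3 → 5 → 6 → 2

Visit 4; enqueue 13, 12, 11, 10, 9, 8, 7, 1 → queue [13, 12, 11, 10, 9, 8, 7, 1]
Visit 13 → queue [12, 11, 10, 9, 8, 7, 1]
Visit 12; enqueue 3 → queue [11, 10, 9, 8, 7, 1, 3]
Visit 11; enqueue 5 → queue [10, 9, 8, 7, 1, 3, 5]
Visit 10 → queue [9, 8, 7, 1, 3, 5]
Visit 9 → queue [8, 7, 1, 3, 5]
Visit 8; enqueue 6 → queue [7, 1, 3, 5, 6]
Visit 7 → queue [1, 3, 5, 6]
Visit 1; enqueue 2 → queue [3, 5, 6, 2]
Visit 3 → queue [5, 6, 2]
Visit 5 → queue [6, 2]
Visit 6 → queue [2]
Visit 2 → queue []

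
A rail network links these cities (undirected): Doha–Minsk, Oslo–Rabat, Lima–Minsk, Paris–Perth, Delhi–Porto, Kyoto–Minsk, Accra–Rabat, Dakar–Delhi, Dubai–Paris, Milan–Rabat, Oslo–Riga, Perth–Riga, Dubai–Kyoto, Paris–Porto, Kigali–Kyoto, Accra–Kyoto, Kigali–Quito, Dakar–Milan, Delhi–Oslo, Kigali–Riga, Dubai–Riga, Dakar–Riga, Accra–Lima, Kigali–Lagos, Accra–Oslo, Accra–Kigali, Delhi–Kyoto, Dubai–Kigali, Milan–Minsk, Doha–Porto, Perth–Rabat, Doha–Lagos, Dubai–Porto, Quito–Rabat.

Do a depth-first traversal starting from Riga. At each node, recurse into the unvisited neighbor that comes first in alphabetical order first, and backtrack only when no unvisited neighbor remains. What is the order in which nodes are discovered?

Riga -> Dakar -> Delhi -> Kyoto -> Accra -> Kigali -> Dubai -> Paris -> Perth -> Rabat -> Milan -> Minsk -> Doha -> Lagos -> Porto -> Lima -> Oslo -> Quito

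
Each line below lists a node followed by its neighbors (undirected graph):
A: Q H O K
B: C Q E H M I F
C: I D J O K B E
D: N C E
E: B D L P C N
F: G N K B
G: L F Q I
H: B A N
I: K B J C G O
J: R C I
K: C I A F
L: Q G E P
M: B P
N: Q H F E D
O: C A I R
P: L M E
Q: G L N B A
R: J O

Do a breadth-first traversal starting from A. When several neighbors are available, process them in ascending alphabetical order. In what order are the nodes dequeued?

Visit A; enqueue H, K, O, Q → queue [H, K, O, Q]
Visit H; enqueue B, N → queue [K, O, Q, B, N]
Visit K; enqueue C, F, I → queue [O, Q, B, N, C, F, I]
Visit O; enqueue R → queue [Q, B, N, C, F, I, R]
Visit Q; enqueue G, L → queue [B, N, C, F, I, R, G, L]
Visit B; enqueue E, M → queue [N, C, F, I, R, G, L, E, M]
Visit N; enqueue D → queue [C, F, I, R, G, L, E, M, D]
Visit C; enqueue J → queue [F, I, R, G, L, E, M, D, J]
Visit F → queue [I, R, G, L, E, M, D, J]
Visit I → queue [R, G, L, E, M, D, J]
Visit R → queue [G, L, E, M, D, J]
Visit G → queue [L, E, M, D, J]
Visit L; enqueue P → queue [E, M, D, J, P]
Visit E → queue [M, D, J, P]
Visit M → queue [D, J, P]
Visit D → queue [J, P]
Visit J → queue [P]
Visit P → queue []

A -> H -> K -> O -> Q -> B -> N -> C -> F -> I -> R -> G -> L -> E -> M -> D -> J -> P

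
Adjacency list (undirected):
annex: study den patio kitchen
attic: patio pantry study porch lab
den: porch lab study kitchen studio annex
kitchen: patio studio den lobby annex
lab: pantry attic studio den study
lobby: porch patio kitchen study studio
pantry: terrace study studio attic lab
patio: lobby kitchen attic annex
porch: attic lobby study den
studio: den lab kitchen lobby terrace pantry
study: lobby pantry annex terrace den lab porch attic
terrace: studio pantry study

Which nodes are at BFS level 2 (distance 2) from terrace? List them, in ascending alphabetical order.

annex, attic, den, kitchen, lab, lobby, porch

Level 0: terrace
Level 1: pantry, studio, study
Level 2: annex, attic, den, kitchen, lab, lobby, porch
Level 3: patio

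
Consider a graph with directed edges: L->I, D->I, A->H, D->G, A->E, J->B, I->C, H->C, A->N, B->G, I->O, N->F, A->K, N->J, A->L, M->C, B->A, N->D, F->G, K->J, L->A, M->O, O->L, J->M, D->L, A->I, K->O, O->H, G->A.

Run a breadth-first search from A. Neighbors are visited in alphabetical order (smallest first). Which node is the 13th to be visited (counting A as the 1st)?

Visit A; enqueue E, H, I, K, L, N → queue [E, H, I, K, L, N]
Visit E → queue [H, I, K, L, N]
Visit H; enqueue C → queue [I, K, L, N, C]
Visit I; enqueue O → queue [K, L, N, C, O]
Visit K; enqueue J → queue [L, N, C, O, J]
Visit L → queue [N, C, O, J]
Visit N; enqueue D, F → queue [C, O, J, D, F]
Visit C → queue [O, J, D, F]
Visit O → queue [J, D, F]
Visit J; enqueue B, M → queue [D, F, B, M]
Visit D; enqueue G → queue [F, B, M, G]
Visit F → queue [B, M, G]
Visit B → queue [M, G]
Visit M → queue [G]
Visit G → queue []

Visit order: A, E, H, I, K, L, N, C, O, J, D, F, B, M, G

B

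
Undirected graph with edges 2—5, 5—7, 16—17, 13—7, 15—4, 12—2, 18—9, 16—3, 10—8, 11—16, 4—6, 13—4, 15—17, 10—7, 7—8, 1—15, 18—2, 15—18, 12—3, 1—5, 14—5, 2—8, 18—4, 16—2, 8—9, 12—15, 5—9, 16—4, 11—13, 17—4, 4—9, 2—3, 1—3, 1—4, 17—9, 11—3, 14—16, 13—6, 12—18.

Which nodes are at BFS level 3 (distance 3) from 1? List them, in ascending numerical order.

8, 10

Level 0: 1
Level 1: 3, 4, 5, 15
Level 2: 2, 6, 7, 9, 11, 12, 13, 14, 16, 17, 18
Level 3: 8, 10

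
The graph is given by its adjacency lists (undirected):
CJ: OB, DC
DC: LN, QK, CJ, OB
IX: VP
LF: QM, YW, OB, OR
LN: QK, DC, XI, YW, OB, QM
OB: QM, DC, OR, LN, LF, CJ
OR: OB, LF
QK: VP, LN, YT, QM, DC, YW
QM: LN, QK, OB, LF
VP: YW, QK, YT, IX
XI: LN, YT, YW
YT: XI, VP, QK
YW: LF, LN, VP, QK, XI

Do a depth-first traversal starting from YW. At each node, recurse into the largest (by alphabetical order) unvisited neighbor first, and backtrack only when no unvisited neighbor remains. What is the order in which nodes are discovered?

Visit YW
YW → XI
XI → YT
YT → VP
VP → QK
QK → QM
QM → OB
OB → OR
OR → LF
OB → LN
LN → DC
DC → CJ
VP → IX

YW XI YT VP QK QM OB OR LF LN DC CJ IX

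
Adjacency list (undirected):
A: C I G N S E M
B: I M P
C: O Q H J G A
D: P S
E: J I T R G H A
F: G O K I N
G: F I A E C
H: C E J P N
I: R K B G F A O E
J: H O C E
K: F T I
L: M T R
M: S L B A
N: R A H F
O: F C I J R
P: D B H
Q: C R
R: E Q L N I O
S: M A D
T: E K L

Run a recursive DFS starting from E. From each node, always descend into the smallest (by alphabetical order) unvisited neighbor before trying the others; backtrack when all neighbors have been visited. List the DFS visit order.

Visit E
E → A
A → C
C → G
G → F
F → I
I → B
B → M
M → L
L → R
R → N
N → H
H → J
J → O
H → P
P → D
D → S
R → Q
L → T
T → K

E A C G F I B M L R N H J O P D S Q T K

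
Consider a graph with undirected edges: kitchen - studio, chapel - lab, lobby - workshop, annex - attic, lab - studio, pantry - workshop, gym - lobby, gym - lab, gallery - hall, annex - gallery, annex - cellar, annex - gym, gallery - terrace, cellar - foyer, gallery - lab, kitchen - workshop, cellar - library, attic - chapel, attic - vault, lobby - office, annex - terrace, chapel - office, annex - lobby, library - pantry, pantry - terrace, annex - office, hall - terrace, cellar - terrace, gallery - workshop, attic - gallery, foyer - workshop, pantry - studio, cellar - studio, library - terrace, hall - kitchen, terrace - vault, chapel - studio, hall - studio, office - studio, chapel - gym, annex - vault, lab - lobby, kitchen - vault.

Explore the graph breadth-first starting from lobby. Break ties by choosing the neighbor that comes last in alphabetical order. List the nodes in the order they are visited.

lobby -> workshop -> office -> lab -> gym -> annex -> pantry -> kitchen -> gallery -> foyer -> studio -> chapel -> vault -> terrace -> cellar -> attic -> library -> hall

Visit lobby; enqueue workshop, office, lab, gym, annex → queue [workshop, office, lab, gym, annex]
Visit workshop; enqueue pantry, kitchen, gallery, foyer → queue [office, lab, gym, annex, pantry, kitchen, gallery, foyer]
Visit office; enqueue studio, chapel → queue [lab, gym, annex, pantry, kitchen, gallery, foyer, studio, chapel]
Visit lab → queue [gym, annex, pantry, kitchen, gallery, foyer, studio, chapel]
Visit gym → queue [annex, pantry, kitchen, gallery, foyer, studio, chapel]
Visit annex; enqueue vault, terrace, cellar, attic → queue [pantry, kitchen, gallery, foyer, studio, chapel, vault, terrace, cellar, attic]
Visit pantry; enqueue library → queue [kitchen, gallery, foyer, studio, chapel, vault, terrace, cellar, attic, library]
Visit kitchen; enqueue hall → queue [gallery, foyer, studio, chapel, vault, terrace, cellar, attic, library, hall]
Visit gallery → queue [foyer, studio, chapel, vault, terrace, cellar, attic, library, hall]
Visit foyer → queue [studio, chapel, vault, terrace, cellar, attic, library, hall]
Visit studio → queue [chapel, vault, terrace, cellar, attic, library, hall]
Visit chapel → queue [vault, terrace, cellar, attic, library, hall]
Visit vault → queue [terrace, cellar, attic, library, hall]
Visit terrace → queue [cellar, attic, library, hall]
Visit cellar → queue [attic, library, hall]
Visit attic → queue [library, hall]
Visit library → queue [hall]
Visit hall → queue []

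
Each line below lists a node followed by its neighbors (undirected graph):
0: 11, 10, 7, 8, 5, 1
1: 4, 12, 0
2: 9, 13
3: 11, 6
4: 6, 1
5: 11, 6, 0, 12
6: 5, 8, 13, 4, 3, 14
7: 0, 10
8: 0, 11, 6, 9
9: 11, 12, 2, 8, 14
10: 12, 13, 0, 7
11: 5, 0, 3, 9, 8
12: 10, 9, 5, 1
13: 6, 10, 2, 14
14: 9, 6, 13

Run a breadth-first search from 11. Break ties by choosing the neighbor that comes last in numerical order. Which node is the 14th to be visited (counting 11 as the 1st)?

13

Visit 11; enqueue 9, 8, 5, 3, 0 → queue [9, 8, 5, 3, 0]
Visit 9; enqueue 14, 12, 2 → queue [8, 5, 3, 0, 14, 12, 2]
Visit 8; enqueue 6 → queue [5, 3, 0, 14, 12, 2, 6]
Visit 5 → queue [3, 0, 14, 12, 2, 6]
Visit 3 → queue [0, 14, 12, 2, 6]
Visit 0; enqueue 10, 7, 1 → queue [14, 12, 2, 6, 10, 7, 1]
Visit 14; enqueue 13 → queue [12, 2, 6, 10, 7, 1, 13]
Visit 12 → queue [2, 6, 10, 7, 1, 13]
Visit 2 → queue [6, 10, 7, 1, 13]
Visit 6; enqueue 4 → queue [10, 7, 1, 13, 4]
Visit 10 → queue [7, 1, 13, 4]
Visit 7 → queue [1, 13, 4]
Visit 1 → queue [13, 4]
Visit 13 → queue [4]
Visit 4 → queue []

Visit order: 11, 9, 8, 5, 3, 0, 14, 12, 2, 6, 10, 7, 1, 13, 4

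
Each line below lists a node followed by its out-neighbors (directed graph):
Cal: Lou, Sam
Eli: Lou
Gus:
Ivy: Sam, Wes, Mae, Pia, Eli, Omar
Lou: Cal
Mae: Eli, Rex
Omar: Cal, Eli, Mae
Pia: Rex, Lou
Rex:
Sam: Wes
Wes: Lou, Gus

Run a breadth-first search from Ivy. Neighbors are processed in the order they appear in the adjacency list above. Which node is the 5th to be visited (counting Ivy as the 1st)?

Visit Ivy; enqueue Sam, Wes, Mae, Pia, Eli, Omar → queue [Sam, Wes, Mae, Pia, Eli, Omar]
Visit Sam → queue [Wes, Mae, Pia, Eli, Omar]
Visit Wes; enqueue Lou, Gus → queue [Mae, Pia, Eli, Omar, Lou, Gus]
Visit Mae; enqueue Rex → queue [Pia, Eli, Omar, Lou, Gus, Rex]
Visit Pia → queue [Eli, Omar, Lou, Gus, Rex]
Visit Eli → queue [Omar, Lou, Gus, Rex]
Visit Omar; enqueue Cal → queue [Lou, Gus, Rex, Cal]
Visit Lou → queue [Gus, Rex, Cal]
Visit Gus → queue [Rex, Cal]
Visit Rex → queue [Cal]
Visit Cal → queue []

Visit order: Ivy, Sam, Wes, Mae, Pia, Eli, Omar, Lou, Gus, Rex, Cal

Pia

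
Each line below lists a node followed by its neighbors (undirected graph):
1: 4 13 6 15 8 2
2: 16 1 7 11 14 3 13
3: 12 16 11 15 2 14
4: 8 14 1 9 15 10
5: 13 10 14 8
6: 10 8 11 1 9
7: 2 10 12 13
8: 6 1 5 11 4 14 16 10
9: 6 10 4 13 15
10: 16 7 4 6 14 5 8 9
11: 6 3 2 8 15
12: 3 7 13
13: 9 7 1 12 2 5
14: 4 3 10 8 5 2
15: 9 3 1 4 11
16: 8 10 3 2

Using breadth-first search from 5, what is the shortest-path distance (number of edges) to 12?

Level 0: 5
Level 1: 8, 10, 13, 14
Level 2: 1, 2, 3, 4, 6, 7, 9, 11, 12, 16
Level 3: 15
12 first appears at level 2.

2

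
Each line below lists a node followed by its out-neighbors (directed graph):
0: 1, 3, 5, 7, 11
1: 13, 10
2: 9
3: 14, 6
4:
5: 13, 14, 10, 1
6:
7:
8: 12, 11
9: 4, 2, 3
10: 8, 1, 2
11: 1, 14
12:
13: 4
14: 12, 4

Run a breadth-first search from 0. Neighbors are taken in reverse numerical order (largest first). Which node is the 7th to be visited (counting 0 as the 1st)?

14

Visit 0; enqueue 11, 7, 5, 3, 1 → queue [11, 7, 5, 3, 1]
Visit 11; enqueue 14 → queue [7, 5, 3, 1, 14]
Visit 7 → queue [5, 3, 1, 14]
Visit 5; enqueue 13, 10 → queue [3, 1, 14, 13, 10]
Visit 3; enqueue 6 → queue [1, 14, 13, 10, 6]
Visit 1 → queue [14, 13, 10, 6]
Visit 14; enqueue 12, 4 → queue [13, 10, 6, 12, 4]
Visit 13 → queue [10, 6, 12, 4]
Visit 10; enqueue 8, 2 → queue [6, 12, 4, 8, 2]
Visit 6 → queue [12, 4, 8, 2]
Visit 12 → queue [4, 8, 2]
Visit 4 → queue [8, 2]
Visit 8 → queue [2]
Visit 2; enqueue 9 → queue [9]
Visit 9 → queue []

Visit order: 0, 11, 7, 5, 3, 1, 14, 13, 10, 6, 12, 4, 8, 2, 9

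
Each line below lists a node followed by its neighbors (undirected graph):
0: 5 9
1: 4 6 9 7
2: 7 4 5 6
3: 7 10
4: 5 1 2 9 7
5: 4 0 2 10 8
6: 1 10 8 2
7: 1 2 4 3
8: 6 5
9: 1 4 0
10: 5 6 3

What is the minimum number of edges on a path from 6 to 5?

2

Level 0: 6
Level 1: 1, 2, 8, 10
Level 2: 3, 4, 5, 7, 9
Level 3: 0
5 first appears at level 2.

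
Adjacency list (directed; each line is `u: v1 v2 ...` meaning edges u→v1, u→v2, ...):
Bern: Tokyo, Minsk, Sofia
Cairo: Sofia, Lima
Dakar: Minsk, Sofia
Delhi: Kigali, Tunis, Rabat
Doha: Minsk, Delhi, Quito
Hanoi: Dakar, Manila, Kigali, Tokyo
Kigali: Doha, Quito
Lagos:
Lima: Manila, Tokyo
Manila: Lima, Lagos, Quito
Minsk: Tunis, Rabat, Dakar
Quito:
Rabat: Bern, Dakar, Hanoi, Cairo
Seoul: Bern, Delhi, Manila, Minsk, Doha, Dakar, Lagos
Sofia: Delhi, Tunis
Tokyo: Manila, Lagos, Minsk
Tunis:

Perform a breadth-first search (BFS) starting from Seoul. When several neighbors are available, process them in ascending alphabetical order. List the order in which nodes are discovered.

Visit Seoul; enqueue Bern, Dakar, Delhi, Doha, Lagos, Manila, Minsk → queue [Bern, Dakar, Delhi, Doha, Lagos, Manila, Minsk]
Visit Bern; enqueue Sofia, Tokyo → queue [Dakar, Delhi, Doha, Lagos, Manila, Minsk, Sofia, Tokyo]
Visit Dakar → queue [Delhi, Doha, Lagos, Manila, Minsk, Sofia, Tokyo]
Visit Delhi; enqueue Kigali, Rabat, Tunis → queue [Doha, Lagos, Manila, Minsk, Sofia, Tokyo, Kigali, Rabat, Tunis]
Visit Doha; enqueue Quito → queue [Lagos, Manila, Minsk, Sofia, Tokyo, Kigali, Rabat, Tunis, Quito]
Visit Lagos → queue [Manila, Minsk, Sofia, Tokyo, Kigali, Rabat, Tunis, Quito]
Visit Manila; enqueue Lima → queue [Minsk, Sofia, Tokyo, Kigali, Rabat, Tunis, Quito, Lima]
Visit Minsk → queue [Sofia, Tokyo, Kigali, Rabat, Tunis, Quito, Lima]
Visit Sofia → queue [Tokyo, Kigali, Rabat, Tunis, Quito, Lima]
Visit Tokyo → queue [Kigali, Rabat, Tunis, Quito, Lima]
Visit Kigali → queue [Rabat, Tunis, Quito, Lima]
Visit Rabat; enqueue Cairo, Hanoi → queue [Tunis, Quito, Lima, Cairo, Hanoi]
Visit Tunis → queue [Quito, Lima, Cairo, Hanoi]
Visit Quito → queue [Lima, Cairo, Hanoi]
Visit Lima → queue [Cairo, Hanoi]
Visit Cairo → queue [Hanoi]
Visit Hanoi → queue []

Seoul -> Bern -> Dakar -> Delhi -> Doha -> Lagos -> Manila -> Minsk -> Sofia -> Tokyo -> Kigali -> Rabat -> Tunis -> Quito -> Lima -> Cairo -> Hanoi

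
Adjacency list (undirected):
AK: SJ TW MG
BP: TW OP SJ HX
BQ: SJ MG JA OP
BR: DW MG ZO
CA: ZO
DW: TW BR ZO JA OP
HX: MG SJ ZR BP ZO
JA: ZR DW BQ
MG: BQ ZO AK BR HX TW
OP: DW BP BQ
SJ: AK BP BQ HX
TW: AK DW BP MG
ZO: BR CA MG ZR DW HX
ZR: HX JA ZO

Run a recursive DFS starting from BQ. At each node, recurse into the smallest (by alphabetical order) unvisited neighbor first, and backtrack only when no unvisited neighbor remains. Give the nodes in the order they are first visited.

BQ, JA, DW, BR, MG, AK, SJ, BP, HX, ZO, CA, ZR, OP, TW

Visit BQ
BQ → JA
JA → DW
DW → BR
BR → MG
MG → AK
AK → SJ
SJ → BP
BP → HX
HX → ZO
ZO → CA
ZO → ZR
BP → OP
BP → TW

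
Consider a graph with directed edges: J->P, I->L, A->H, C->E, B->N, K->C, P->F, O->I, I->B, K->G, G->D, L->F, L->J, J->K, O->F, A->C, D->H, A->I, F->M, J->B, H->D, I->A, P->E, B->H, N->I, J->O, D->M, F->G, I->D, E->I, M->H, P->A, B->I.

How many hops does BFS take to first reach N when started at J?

Level 0: J
Level 1: B, K, O, P
Level 2: A, C, E, F, G, H, I, N
Level 3: D, L, M
N first appears at level 2.

2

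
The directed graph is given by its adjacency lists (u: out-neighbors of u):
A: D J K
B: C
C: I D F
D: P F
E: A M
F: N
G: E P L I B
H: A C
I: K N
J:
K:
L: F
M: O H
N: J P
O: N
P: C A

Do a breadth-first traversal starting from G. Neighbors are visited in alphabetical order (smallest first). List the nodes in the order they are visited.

G → B → E → I → L → P → C → A → M → K → N → F → D → J → H → O

Visit G; enqueue B, E, I, L, P → queue [B, E, I, L, P]
Visit B; enqueue C → queue [E, I, L, P, C]
Visit E; enqueue A, M → queue [I, L, P, C, A, M]
Visit I; enqueue K, N → queue [L, P, C, A, M, K, N]
Visit L; enqueue F → queue [P, C, A, M, K, N, F]
Visit P → queue [C, A, M, K, N, F]
Visit C; enqueue D → queue [A, M, K, N, F, D]
Visit A; enqueue J → queue [M, K, N, F, D, J]
Visit M; enqueue H, O → queue [K, N, F, D, J, H, O]
Visit K → queue [N, F, D, J, H, O]
Visit N → queue [F, D, J, H, O]
Visit F → queue [D, J, H, O]
Visit D → queue [J, H, O]
Visit J → queue [H, O]
Visit H → queue [O]
Visit O → queue []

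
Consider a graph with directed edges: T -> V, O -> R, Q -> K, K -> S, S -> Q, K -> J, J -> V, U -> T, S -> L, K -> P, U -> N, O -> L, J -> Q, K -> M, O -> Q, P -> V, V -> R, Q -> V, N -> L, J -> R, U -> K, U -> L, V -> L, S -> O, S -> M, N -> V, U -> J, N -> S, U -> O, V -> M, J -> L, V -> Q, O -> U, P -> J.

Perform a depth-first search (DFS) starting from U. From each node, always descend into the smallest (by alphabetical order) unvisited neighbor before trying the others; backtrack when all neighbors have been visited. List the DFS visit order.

U J L Q K M P V R S O N T

Visit U
U → J
J → L
J → Q
Q → K
K → M
K → P
P → V
V → R
K → S
S → O
U → N
U → T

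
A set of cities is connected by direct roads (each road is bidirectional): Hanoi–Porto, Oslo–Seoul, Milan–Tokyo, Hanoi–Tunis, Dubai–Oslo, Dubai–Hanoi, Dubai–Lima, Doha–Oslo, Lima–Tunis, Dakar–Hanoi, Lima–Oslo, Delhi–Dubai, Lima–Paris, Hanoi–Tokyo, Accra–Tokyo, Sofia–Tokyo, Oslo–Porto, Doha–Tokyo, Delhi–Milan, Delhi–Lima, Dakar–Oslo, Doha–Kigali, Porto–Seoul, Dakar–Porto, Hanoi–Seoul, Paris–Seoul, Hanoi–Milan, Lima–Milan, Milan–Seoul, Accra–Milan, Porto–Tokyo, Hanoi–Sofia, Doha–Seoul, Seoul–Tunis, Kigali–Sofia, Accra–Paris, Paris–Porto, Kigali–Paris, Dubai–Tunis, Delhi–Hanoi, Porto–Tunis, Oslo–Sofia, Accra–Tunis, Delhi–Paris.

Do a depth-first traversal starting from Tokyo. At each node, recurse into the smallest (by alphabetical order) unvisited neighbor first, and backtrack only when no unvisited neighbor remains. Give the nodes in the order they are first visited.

Visit Tokyo
Tokyo → Accra
Accra → Milan
Milan → Delhi
Delhi → Dubai
Dubai → Hanoi
Hanoi → Dakar
Dakar → Oslo
Oslo → Doha
Doha → Kigali
Kigali → Paris
Paris → Lima
Lima → Tunis
Tunis → Porto
Porto → Seoul
Kigali → Sofia

Tokyo Accra Milan Delhi Dubai Hanoi Dakar Oslo Doha Kigali Paris Lima Tunis Porto Seoul Sofia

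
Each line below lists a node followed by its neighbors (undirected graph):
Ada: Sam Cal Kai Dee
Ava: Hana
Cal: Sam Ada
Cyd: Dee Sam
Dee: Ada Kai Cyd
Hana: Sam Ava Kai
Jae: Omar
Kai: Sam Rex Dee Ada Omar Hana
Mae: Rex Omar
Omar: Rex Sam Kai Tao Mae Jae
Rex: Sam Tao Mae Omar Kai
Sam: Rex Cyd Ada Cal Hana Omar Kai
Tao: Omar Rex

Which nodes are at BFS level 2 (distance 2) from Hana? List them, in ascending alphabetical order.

Ada, Cal, Cyd, Dee, Omar, Rex

Level 0: Hana
Level 1: Ava, Kai, Sam
Level 2: Ada, Cal, Cyd, Dee, Omar, Rex
Level 3: Jae, Mae, Tao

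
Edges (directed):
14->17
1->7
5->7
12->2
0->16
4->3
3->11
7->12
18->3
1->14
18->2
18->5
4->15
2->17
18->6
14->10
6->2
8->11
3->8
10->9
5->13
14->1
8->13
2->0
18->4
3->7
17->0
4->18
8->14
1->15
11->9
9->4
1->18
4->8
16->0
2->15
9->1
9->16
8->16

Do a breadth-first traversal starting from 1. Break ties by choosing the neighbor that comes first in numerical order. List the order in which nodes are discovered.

1 -> 7 -> 14 -> 15 -> 18 -> 12 -> 10 -> 17 -> 2 -> 3 -> 4 -> 5 -> 6 -> 9 -> 0 -> 8 -> 11 -> 13 -> 16

Visit 1; enqueue 7, 14, 15, 18 → queue [7, 14, 15, 18]
Visit 7; enqueue 12 → queue [14, 15, 18, 12]
Visit 14; enqueue 10, 17 → queue [15, 18, 12, 10, 17]
Visit 15 → queue [18, 12, 10, 17]
Visit 18; enqueue 2, 3, 4, 5, 6 → queue [12, 10, 17, 2, 3, 4, 5, 6]
Visit 12 → queue [10, 17, 2, 3, 4, 5, 6]
Visit 10; enqueue 9 → queue [17, 2, 3, 4, 5, 6, 9]
Visit 17; enqueue 0 → queue [2, 3, 4, 5, 6, 9, 0]
Visit 2 → queue [3, 4, 5, 6, 9, 0]
Visit 3; enqueue 8, 11 → queue [4, 5, 6, 9, 0, 8, 11]
Visit 4 → queue [5, 6, 9, 0, 8, 11]
Visit 5; enqueue 13 → queue [6, 9, 0, 8, 11, 13]
Visit 6 → queue [9, 0, 8, 11, 13]
Visit 9; enqueue 16 → queue [0, 8, 11, 13, 16]
Visit 0 → queue [8, 11, 13, 16]
Visit 8 → queue [11, 13, 16]
Visit 11 → queue [13, 16]
Visit 13 → queue [16]
Visit 16 → queue []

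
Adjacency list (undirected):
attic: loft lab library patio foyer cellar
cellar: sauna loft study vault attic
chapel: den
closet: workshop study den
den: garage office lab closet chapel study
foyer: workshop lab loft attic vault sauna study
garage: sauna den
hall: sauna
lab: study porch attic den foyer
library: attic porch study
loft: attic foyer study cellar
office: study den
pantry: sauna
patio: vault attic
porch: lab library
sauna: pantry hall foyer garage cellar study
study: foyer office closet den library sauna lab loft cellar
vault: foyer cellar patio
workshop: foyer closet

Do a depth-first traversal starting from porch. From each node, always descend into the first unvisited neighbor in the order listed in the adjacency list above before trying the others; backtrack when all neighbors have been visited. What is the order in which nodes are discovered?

porch -> lab -> study -> foyer -> workshop -> closet -> den -> garage -> sauna -> pantry -> hall -> cellar -> loft -> attic -> library -> patio -> vault -> office -> chapel

Visit porch
porch → lab
lab → study
study → foyer
foyer → workshop
workshop → closet
closet → den
den → garage
garage → sauna
sauna → pantry
sauna → hall
sauna → cellar
cellar → loft
loft → attic
attic → library
attic → patio
patio → vault
den → office
den → chapel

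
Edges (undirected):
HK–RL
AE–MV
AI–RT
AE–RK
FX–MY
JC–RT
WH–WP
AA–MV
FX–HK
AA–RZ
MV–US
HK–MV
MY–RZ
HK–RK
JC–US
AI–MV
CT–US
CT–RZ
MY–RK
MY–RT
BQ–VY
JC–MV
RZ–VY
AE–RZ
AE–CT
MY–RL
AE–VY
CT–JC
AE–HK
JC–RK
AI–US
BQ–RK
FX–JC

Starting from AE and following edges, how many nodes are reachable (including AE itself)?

16

BFS from AE visits: AE, CT, HK, MV, RK, RZ, VY, JC, US, FX, RL, AA, AI, BQ, MY, RT
Reachable nodes: 16 of 18 total.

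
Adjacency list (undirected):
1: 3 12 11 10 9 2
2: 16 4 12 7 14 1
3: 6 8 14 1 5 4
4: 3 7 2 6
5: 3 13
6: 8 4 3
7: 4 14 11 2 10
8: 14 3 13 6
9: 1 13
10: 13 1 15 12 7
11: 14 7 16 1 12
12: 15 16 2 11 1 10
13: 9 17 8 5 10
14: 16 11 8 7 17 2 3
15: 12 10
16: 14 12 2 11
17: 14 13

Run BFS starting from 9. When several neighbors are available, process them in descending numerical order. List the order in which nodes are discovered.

9 → 13 → 1 → 17 → 10 → 8 → 5 → 12 → 11 → 3 → 2 → 14 → 15 → 7 → 6 → 16 → 4

Visit 9; enqueue 13, 1 → queue [13, 1]
Visit 13; enqueue 17, 10, 8, 5 → queue [1, 17, 10, 8, 5]
Visit 1; enqueue 12, 11, 3, 2 → queue [17, 10, 8, 5, 12, 11, 3, 2]
Visit 17; enqueue 14 → queue [10, 8, 5, 12, 11, 3, 2, 14]
Visit 10; enqueue 15, 7 → queue [8, 5, 12, 11, 3, 2, 14, 15, 7]
Visit 8; enqueue 6 → queue [5, 12, 11, 3, 2, 14, 15, 7, 6]
Visit 5 → queue [12, 11, 3, 2, 14, 15, 7, 6]
Visit 12; enqueue 16 → queue [11, 3, 2, 14, 15, 7, 6, 16]
Visit 11 → queue [3, 2, 14, 15, 7, 6, 16]
Visit 3; enqueue 4 → queue [2, 14, 15, 7, 6, 16, 4]
Visit 2 → queue [14, 15, 7, 6, 16, 4]
Visit 14 → queue [15, 7, 6, 16, 4]
Visit 15 → queue [7, 6, 16, 4]
Visit 7 → queue [6, 16, 4]
Visit 6 → queue [16, 4]
Visit 16 → queue [4]
Visit 4 → queue []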